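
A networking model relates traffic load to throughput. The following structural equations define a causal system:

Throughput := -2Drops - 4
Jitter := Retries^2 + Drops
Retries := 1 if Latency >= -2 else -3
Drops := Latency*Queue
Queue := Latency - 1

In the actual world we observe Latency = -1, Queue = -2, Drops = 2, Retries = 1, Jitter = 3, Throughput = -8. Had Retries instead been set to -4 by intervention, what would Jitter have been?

Intervening sets Retries = -4 and removes its equation (Retries := 1 if Latency >= -2 else -3).
Queue = Latency - 1  [with Latency=-1]  = -2
Drops = Latency*Queue  [with Latency=-1, Queue=-2]  = 2
Jitter = Retries^2 + Drops  [with Retries=-4, Drops=2]  = 18

18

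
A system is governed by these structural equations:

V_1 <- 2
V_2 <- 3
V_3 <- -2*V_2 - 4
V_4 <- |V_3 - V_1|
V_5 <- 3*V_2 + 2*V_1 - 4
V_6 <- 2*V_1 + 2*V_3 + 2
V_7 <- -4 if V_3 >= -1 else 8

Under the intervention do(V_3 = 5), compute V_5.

9

do(V_3=5) replaces the equation V_3 <- -2*V_2 - 4 with the constant V_3 = 5.
V_5 is not downstream of the intervention, so its value is determined by the original equations.
V_5 = 3*V_2 + 2*V_1 - 4  [with V_2=3, V_1=2]  = 9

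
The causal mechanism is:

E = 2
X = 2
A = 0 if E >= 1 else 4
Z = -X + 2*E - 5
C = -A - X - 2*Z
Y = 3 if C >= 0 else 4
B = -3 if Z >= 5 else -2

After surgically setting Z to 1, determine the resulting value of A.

0

Under do(Z=1), the mechanism Z = -X + 2*E - 5 is discarded; Z is fixed at 1.
Since A is not a descendant of the intervened variable, it is unaffected.
A = 0 if E >= 1 else 4  [with E=2]  = 0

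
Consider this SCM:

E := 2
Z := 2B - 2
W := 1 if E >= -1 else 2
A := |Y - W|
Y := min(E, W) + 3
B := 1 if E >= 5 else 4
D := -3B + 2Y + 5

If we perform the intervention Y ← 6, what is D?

Intervening sets Y = 6 and removes its equation (Y := min(E, W) + 3).
B = 1 if E >= 5 else 4  [with E=2]  = 4
D = -3B + 2Y + 5  [with B=4, Y=6]  = 5

5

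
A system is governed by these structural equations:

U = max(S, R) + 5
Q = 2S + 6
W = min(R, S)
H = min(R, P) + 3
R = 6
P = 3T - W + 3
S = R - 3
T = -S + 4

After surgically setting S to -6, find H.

9

do(S=-6) replaces the equation S = R - 3 with the constant S = -6.
T = -S + 4  [with S=-6]  = 10
W = min(R, S)  [with R=6, S=-6]  = -6
P = 3T - W + 3  [with T=10, W=-6]  = 39
H = min(R, P) + 3  [with R=6, P=39]  = 9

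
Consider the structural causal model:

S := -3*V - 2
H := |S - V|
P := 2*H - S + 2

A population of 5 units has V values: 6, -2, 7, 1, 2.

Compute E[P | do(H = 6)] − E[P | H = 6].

do(H=6) breaks H's dependence on V. With H=6 fixed, P across the units is 34, 10, 37, 19, 22, mean 24.4.
Observing H=6 restricts to units where H's equation naturally yields 6: V ∈ {-2, 1}. In that subpopulation P = 10, 19, mean 14.5.
Difference = 24.4 − 14.5 = 9.9.

9.9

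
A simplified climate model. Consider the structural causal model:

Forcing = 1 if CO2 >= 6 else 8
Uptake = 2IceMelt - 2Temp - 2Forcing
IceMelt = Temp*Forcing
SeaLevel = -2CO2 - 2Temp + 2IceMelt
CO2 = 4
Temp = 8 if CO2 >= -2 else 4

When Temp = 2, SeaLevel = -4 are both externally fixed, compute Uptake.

12

Setting Temp = 2, SeaLevel = -4 by intervention discards those variables' equations.
Forcing = 1 if CO2 >= 6 else 8  [with CO2=4]  = 8
IceMelt = Temp*Forcing  [with Temp=2, Forcing=8]  = 16
Uptake = 2IceMelt - 2Temp - 2Forcing  [with IceMelt=16, Temp=2, Forcing=8]  = 12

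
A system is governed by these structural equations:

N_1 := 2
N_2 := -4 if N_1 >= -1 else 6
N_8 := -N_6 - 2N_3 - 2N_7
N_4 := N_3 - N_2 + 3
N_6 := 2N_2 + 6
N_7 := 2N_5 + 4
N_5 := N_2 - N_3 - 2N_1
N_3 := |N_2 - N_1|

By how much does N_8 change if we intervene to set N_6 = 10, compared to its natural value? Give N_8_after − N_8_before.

-12

Intervening sets N_6 = 10 and removes its equation (N_6 := 2N_2 + 6).
N_2 = -4 if N_1 >= -1 else 6  [with N_1=2]  = -4
N_3 = |N_2 - N_1|  [with N_2=-4, N_1=2]  = 6
N_5 = N_2 - N_3 - 2N_1  [with N_2=-4, N_3=6, N_1=2]  = -14
N_7 = 2N_5 + 4  [with N_5=-14]  = -24
N_8 = -N_6 - 2N_3 - 2N_7  [with N_6=10, N_3=6, N_7=-24]  = 26
Without intervention: N_2 = -4 if N_1 >= -1 else 6  [with N_1=2]  = -4; N_3 = |N_2 - N_1|  [with N_2=-4, N_1=2]  = 6; N_5 = N_2 - N_3 - 2N_1  [with N_2=-4, N_3=6, N_1=2]  = -14; N_6 = 2N_2 + 6  [with N_2=-4]  = -2; N_7 = 2N_5 + 4  [with N_5=-14]  = -24; N_8 = -N_6 - 2N_3 - 2N_7  [with N_6=-2, N_3=6, N_7=-24]  = 38.
Change = 26 − 38 = -12.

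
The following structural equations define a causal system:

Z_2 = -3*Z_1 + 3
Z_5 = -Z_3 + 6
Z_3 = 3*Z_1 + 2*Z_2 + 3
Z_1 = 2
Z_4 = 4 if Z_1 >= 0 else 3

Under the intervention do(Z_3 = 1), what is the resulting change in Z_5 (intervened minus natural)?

do(Z_3=1) replaces the equation Z_3 = 3*Z_1 + 2*Z_2 + 3 with the constant Z_3 = 1.
Z_5 = -Z_3 + 6  [with Z_3=1]  = 5
Without intervention: Z_2 = -3*Z_1 + 3  [with Z_1=2]  = -3; Z_3 = 3*Z_1 + 2*Z_2 + 3  [with Z_1=2, Z_2=-3]  = 3; Z_5 = -Z_3 + 6  [with Z_3=3]  = 3.
Change = 5 − 3 = 2.

2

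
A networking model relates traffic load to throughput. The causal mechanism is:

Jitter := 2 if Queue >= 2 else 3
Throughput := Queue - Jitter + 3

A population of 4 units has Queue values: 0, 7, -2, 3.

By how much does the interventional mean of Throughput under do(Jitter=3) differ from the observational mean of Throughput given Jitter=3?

3

do(Jitter=3) breaks Jitter's dependence on Queue. With Jitter=3 fixed, Throughput across the units is 0, 7, -2, 3, mean 2.
Observing Jitter=3 restricts to units where Jitter's equation naturally yields 3: Queue ∈ {0, -2}. In that subpopulation Throughput = 0, -2, mean -1.
Difference = 2 − (-1) = 3.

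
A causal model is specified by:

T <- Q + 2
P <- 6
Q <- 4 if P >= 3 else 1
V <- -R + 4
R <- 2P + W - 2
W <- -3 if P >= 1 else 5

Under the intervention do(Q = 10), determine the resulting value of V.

Intervening sets Q = 10 and removes its equation (Q <- 4 if P >= 3 else 1).
No directed path runs from Q to V, so V keeps its natural value.
W = -3 if P >= 1 else 5  [with P=6]  = -3
R = 2P + W - 2  [with P=6, W=-3]  = 7
V = -R + 4  [with R=7]  = -3

-3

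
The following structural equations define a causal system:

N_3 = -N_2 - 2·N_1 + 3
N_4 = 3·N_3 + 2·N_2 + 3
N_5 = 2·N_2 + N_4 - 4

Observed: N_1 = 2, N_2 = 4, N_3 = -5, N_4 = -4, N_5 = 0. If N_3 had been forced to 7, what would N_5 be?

do(N_3=7) replaces the equation N_3 = -N_2 - 2·N_1 + 3 with the constant N_3 = 7.
N_4 = 3·N_3 + 2·N_2 + 3  [with N_3=7, N_2=4]  = 32
N_5 = 2·N_2 + N_4 - 4  [with N_2=4, N_4=32]  = 36

36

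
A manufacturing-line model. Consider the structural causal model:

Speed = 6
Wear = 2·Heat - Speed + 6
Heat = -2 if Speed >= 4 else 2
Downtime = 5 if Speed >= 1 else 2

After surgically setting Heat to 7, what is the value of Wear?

14

The intervention breaks the incoming arrows to Heat: Heat = -2 if Speed >= 4 else 2 no longer applies, and Heat = 7.
Wear = 2·Heat - Speed + 6  [with Heat=7, Speed=6]  = 14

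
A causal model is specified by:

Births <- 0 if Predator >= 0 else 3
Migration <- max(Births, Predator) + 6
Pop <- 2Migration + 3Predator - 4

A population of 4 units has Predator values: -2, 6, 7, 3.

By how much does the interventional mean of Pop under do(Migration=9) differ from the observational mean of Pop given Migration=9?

9

do(Migration=9) breaks Migration's dependence on Predator. With Migration=9 fixed, Pop across the units is 8, 32, 35, 23, mean 24.5.
Observing Migration=9 restricts to units where Migration's equation naturally yields 9: Predator ∈ {-2, 3}. In that subpopulation Pop = 8, 23, mean 15.5.
Difference = 24.5 − 15.5 = 9.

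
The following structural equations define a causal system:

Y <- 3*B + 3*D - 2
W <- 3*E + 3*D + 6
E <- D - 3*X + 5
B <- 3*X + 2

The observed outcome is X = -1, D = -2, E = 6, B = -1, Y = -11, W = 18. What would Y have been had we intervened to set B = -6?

-26

Intervening sets B = -6 and removes its equation (B <- 3*X + 2).
Y = 3*B + 3*D - 2  [with B=-6, D=-2]  = -26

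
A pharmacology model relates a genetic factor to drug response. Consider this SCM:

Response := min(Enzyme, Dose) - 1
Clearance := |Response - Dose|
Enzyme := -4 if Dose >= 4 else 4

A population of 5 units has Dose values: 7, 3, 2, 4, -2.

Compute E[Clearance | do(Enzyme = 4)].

The intervention sets Enzyme=4 in all 5 units regardless of Dose. Recomputing Clearance per unit gives 4, 1, 1, 1, 1; average 1.6.

1.6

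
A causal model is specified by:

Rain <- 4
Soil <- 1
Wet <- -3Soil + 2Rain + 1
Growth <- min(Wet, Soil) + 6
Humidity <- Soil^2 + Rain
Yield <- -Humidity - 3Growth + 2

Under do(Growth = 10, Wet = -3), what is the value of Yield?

-33

The joint intervention fixes Growth = 10, Wet = -3, removing each variable's own equation.
Humidity = Soil^2 + Rain  [with Soil=1, Rain=4]  = 5
Yield = -Humidity - 3Growth + 2  [with Humidity=5, Growth=10]  = -33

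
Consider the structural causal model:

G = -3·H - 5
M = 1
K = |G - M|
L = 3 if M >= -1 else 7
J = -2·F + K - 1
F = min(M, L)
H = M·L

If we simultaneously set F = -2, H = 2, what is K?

12

Setting F = -2, H = 2 by intervention discards those variables' equations.
G = -3·H - 5  [with H=2]  = -11
K = |G - M|  [with G=-11, M=1]  = 12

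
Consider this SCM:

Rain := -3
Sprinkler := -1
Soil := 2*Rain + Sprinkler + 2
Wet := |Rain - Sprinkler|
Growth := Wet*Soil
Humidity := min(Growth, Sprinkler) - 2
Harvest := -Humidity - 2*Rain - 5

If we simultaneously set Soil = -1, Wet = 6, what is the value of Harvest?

Under do(Soil = -1, Wet = 6), each intervened variable's structural equation is replaced by its fixed value.
Growth = Wet*Soil  [with Wet=6, Soil=-1]  = -6
Humidity = min(Growth, Sprinkler) - 2  [with Growth=-6, Sprinkler=-1]  = -8
Harvest = -Humidity - 2*Rain - 5  [with Humidity=-8, Rain=-3]  = 9

9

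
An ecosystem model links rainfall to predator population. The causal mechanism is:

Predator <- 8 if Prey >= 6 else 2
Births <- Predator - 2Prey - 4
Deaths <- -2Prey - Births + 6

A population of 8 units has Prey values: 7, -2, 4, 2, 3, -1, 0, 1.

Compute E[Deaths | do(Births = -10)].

do(Births=-10) breaks Births's dependence on Prey. With Births=-10 fixed, Deaths across the units is 2, 20, 8, 12, 10, 18, 16, 14, mean 12.5.

12.5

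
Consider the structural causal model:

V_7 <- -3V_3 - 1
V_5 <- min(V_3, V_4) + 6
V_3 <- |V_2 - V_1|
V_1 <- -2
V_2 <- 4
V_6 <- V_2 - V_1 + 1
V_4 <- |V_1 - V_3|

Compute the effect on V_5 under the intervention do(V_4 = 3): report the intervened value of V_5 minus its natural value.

-3

Intervening sets V_4 = 3 and removes its equation (V_4 <- |V_1 - V_3|).
V_3 = |V_2 - V_1|  [with V_2=4, V_1=-2]  = 6
V_5 = min(V_3, V_4) + 6  [with V_3=6, V_4=3]  = 9
Without intervention: V_3 = |V_2 - V_1|  [with V_2=4, V_1=-2]  = 6; V_4 = |V_1 - V_3|  [with V_1=-2, V_3=6]  = 8; V_5 = min(V_3, V_4) + 6  [with V_3=6, V_4=8]  = 12.
Change = 9 − 12 = -3.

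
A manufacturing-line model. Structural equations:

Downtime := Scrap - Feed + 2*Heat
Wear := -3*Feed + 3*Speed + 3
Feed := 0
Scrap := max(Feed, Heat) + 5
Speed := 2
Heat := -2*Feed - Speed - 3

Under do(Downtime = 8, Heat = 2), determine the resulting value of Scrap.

Under do(Downtime = 8, Heat = 2), each intervened variable's structural equation is replaced by its fixed value.
Scrap = max(Feed, Heat) + 5  [with Feed=0, Heat=2]  = 7

7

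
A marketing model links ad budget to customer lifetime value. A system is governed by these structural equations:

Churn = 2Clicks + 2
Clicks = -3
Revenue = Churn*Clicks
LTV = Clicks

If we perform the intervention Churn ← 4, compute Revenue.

-12

The intervention breaks the incoming arrows to Churn: Churn = 2Clicks + 2 no longer applies, and Churn = 4.
Revenue = Churn*Clicks  [with Churn=4, Clicks=-3]  = -12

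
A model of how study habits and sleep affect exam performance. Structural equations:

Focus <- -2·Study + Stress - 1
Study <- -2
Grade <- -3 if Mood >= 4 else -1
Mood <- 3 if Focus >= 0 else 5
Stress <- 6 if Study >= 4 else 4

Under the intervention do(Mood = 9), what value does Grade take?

Intervening sets Mood = 9 and removes its equation (Mood <- 3 if Focus >= 0 else 5).
Grade = -3 if Mood >= 4 else -1  [with Mood=9]  = -3

-3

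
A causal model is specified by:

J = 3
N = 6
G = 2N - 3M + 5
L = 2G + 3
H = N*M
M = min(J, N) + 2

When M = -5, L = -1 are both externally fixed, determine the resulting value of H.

-30

The joint intervention fixes M = -5, L = -1, removing each variable's own equation.
H = N*M  [with N=6, M=-5]  = -30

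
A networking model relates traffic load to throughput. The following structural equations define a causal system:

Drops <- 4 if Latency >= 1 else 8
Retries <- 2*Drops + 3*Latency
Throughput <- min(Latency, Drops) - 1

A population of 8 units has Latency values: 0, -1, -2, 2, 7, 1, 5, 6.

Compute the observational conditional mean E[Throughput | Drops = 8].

E[Throughput|Drops=8] averages over only the 3 units with Drops=8 (Latency = 0, -1, -2): Throughput = -1, -2, -3, mean -2.

-2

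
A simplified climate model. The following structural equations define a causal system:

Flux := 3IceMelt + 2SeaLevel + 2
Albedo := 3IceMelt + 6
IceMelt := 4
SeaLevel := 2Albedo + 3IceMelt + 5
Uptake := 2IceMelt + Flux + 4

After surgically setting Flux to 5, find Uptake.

Intervening sets Flux = 5 and removes its equation (Flux := 3IceMelt + 2SeaLevel + 2).
Uptake = 2IceMelt + Flux + 4  [with IceMelt=4, Flux=5]  = 17

17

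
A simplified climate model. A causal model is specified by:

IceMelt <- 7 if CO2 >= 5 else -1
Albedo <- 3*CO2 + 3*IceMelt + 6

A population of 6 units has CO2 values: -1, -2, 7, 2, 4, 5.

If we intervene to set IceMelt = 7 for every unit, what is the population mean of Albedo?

34.5

Under do(IceMelt=7), IceMelt's equation is replaced by IceMelt=7 for every unit. Per-unit Albedo: 24, 21, 48, 33, 39, 42. Mean = 34.5.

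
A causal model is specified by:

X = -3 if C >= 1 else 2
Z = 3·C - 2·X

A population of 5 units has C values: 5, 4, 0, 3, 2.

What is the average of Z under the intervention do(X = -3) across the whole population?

14.4

do(X=-3) breaks X's dependence on C. With X=-3 fixed, Z across the units is 21, 18, 6, 15, 12, mean 14.4.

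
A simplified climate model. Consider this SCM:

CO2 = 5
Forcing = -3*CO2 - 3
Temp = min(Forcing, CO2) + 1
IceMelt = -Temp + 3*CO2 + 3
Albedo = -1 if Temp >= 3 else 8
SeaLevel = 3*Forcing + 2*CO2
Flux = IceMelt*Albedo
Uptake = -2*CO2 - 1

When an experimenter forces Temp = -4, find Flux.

The intervention breaks the incoming arrows to Temp: Temp = min(Forcing, CO2) + 1 no longer applies, and Temp = -4.
IceMelt = -Temp + 3*CO2 + 3  [with Temp=-4, CO2=5]  = 22
Albedo = -1 if Temp >= 3 else 8  [with Temp=-4]  = 8
Flux = IceMelt*Albedo  [with IceMelt=22, Albedo=8]  = 176

176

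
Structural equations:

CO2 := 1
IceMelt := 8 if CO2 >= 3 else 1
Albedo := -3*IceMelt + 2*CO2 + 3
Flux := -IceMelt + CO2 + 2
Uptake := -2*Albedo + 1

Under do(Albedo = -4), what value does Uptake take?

9

do(Albedo=-4) replaces the equation Albedo := -3*IceMelt + 2*CO2 + 3 with the constant Albedo = -4.
Uptake = -2*Albedo + 1  [with Albedo=-4]  = 9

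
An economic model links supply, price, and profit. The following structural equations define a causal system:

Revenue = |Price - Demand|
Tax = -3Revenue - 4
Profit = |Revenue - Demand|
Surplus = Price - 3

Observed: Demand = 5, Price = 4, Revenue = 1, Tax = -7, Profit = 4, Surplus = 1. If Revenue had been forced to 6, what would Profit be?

do(Revenue=6) replaces the equation Revenue = |Price - Demand| with the constant Revenue = 6.
Profit = |Revenue - Demand|  [with Revenue=6, Demand=5]  = 1

1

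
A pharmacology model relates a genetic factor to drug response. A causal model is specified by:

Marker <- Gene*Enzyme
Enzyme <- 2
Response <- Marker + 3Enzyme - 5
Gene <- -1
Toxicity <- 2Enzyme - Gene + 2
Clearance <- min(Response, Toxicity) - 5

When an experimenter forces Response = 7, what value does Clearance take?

2

Under do(Response=7), the mechanism Response <- Marker + 3Enzyme - 5 is discarded; Response is fixed at 7.
Toxicity = 2Enzyme - Gene + 2  [with Enzyme=2, Gene=-1]  = 7
Clearance = min(Response, Toxicity) - 5  [with Response=7, Toxicity=7]  = 2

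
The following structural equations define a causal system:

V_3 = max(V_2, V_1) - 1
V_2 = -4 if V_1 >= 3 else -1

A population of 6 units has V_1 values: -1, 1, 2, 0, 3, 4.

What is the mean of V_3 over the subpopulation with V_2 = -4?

E[V_3|V_2=-4] averages over only the 2 units with V_2=-4 (V_1 = 3, 4): V_3 = 2, 3, mean 2.5.

2.5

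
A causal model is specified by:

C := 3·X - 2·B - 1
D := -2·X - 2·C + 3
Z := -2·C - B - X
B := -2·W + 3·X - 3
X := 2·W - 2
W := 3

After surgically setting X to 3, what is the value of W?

Under do(X=3), the mechanism X := 2·W - 2 is discarded; X is fixed at 3.
W is not downstream of the intervention, so its value is determined by the original equations.

3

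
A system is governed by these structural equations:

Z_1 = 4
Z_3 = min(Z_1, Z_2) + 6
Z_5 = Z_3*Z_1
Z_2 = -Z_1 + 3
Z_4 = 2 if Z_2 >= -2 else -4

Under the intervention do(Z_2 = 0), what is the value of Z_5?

24

do(Z_2=0) replaces the equation Z_2 = -Z_1 + 3 with the constant Z_2 = 0.
Z_3 = min(Z_1, Z_2) + 6  [with Z_1=4, Z_2=0]  = 6
Z_5 = Z_3*Z_1  [with Z_3=6, Z_1=4]  = 24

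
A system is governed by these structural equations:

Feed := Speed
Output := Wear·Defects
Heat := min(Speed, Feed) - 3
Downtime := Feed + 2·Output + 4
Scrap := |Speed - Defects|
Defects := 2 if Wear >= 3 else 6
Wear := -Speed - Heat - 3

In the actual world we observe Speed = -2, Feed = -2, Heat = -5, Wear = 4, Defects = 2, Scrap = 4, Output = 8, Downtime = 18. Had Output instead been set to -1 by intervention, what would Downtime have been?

do(Output=-1) replaces the equation Output := Wear·Defects with the constant Output = -1.
Feed = Speed  [with Speed=-2]  = -2
Downtime = Feed + 2·Output + 4  [with Feed=-2, Output=-1]  = 0

0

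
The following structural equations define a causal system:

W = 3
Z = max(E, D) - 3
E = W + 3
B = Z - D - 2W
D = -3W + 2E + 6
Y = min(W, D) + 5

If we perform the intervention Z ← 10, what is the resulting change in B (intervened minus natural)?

4

Intervening sets Z = 10 and removes its equation (Z = max(E, D) - 3).
E = W + 3  [with W=3]  = 6
D = -3W + 2E + 6  [with W=3, E=6]  = 9
B = Z - D - 2W  [with Z=10, D=9, W=3]  = -5
Without intervention: E = W + 3  [with W=3]  = 6; D = -3W + 2E + 6  [with W=3, E=6]  = 9; Z = max(E, D) - 3  [with E=6, D=9]  = 6; B = Z - D - 2W  [with Z=6, D=9, W=3]  = -9.
Change = -5 − (-9) = 4.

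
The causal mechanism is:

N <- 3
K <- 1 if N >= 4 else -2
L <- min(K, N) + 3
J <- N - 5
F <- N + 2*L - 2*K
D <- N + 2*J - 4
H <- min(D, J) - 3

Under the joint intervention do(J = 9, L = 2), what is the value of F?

The joint intervention fixes J = 9, L = 2, removing each variable's own equation.
K = 1 if N >= 4 else -2  [with N=3]  = -2
F = N + 2*L - 2*K  [with N=3, L=2, K=-2]  = 11

11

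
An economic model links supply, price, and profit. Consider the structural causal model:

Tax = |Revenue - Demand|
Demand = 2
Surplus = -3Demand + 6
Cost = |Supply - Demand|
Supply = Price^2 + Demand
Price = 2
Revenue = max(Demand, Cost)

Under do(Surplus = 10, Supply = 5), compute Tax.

1

Setting Surplus = 10, Supply = 5 by intervention discards those variables' equations.
Cost = |Supply - Demand|  [with Supply=5, Demand=2]  = 3
Revenue = max(Demand, Cost)  [with Demand=2, Cost=3]  = 3
Tax = |Revenue - Demand|  [with Revenue=3, Demand=2]  = 1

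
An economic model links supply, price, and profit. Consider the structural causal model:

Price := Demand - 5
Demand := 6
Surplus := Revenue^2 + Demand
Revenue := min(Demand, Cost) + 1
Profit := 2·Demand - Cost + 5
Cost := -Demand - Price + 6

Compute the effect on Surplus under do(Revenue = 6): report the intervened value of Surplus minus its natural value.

36

Under do(Revenue=6), the mechanism Revenue := min(Demand, Cost) + 1 is discarded; Revenue is fixed at 6.
Surplus = Revenue^2 + Demand  [with Revenue=6, Demand=6]  = 42
Without intervention: Price = Demand - 5  [with Demand=6]  = 1; Cost = -Demand - Price + 6  [with Demand=6, Price=1]  = -1; Revenue = min(Demand, Cost) + 1  [with Demand=6, Cost=-1]  = 0; Surplus = Revenue^2 + Demand  [with Revenue=0, Demand=6]  = 6.
Change = 42 − 6 = 36.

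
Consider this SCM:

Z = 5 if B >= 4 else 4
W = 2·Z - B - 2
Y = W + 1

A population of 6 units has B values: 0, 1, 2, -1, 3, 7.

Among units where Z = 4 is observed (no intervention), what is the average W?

5

E[W|Z=4] averages over only the 5 units with Z=4 (B = 0, 1, 2, -1, 3): W = 6, 5, 4, 7, 3, mean 5.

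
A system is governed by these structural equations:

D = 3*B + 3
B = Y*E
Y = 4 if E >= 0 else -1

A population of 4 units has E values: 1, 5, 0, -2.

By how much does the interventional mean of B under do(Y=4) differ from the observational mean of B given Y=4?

-4

do(Y=4) breaks Y's dependence on E. With Y=4 fixed, B across the units is 4, 20, 0, -8, mean 4.
Conditioning on Y=4 selects the 3 unit(s) with E ∈ {1, 5, 0}. Their B values: 4, 20, 0. Mean = 8.
Difference = 4 − 8 = -4.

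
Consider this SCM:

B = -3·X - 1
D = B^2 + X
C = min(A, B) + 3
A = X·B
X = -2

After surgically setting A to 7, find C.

8

Intervening sets A = 7 and removes its equation (A = X·B).
B = -3·X - 1  [with X=-2]  = 5
C = min(A, B) + 3  [with A=7, B=5]  = 8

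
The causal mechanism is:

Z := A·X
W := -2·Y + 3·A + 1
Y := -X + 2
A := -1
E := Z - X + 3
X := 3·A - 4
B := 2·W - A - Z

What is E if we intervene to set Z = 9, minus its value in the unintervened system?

2

do(Z=9) replaces the equation Z := A·X with the constant Z = 9.
X = 3·A - 4  [with A=-1]  = -7
E = Z - X + 3  [with Z=9, X=-7]  = 19
Without intervention: X = 3·A - 4  [with A=-1]  = -7; Z = A·X  [with A=-1, X=-7]  = 7; E = Z - X + 3  [with Z=7, X=-7]  = 17.
Change = 19 − 17 = 2.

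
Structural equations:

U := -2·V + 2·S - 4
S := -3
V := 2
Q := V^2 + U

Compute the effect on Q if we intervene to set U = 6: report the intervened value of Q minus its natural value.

The intervention breaks the incoming arrows to U: U := -2·V + 2·S - 4 no longer applies, and U = 6.
Q = V^2 + U  [with V=2, U=6]  = 10
Without intervention: U = -2·V + 2·S - 4  [with V=2, S=-3]  = -14; Q = V^2 + U  [with V=2, U=-14]  = -10.
Change = 10 − (-10) = 20.

20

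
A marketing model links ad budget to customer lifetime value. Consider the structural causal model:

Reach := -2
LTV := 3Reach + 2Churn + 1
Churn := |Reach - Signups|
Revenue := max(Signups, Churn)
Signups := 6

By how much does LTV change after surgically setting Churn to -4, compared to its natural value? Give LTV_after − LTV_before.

do(Churn=-4) replaces the equation Churn := |Reach - Signups| with the constant Churn = -4.
LTV = 3Reach + 2Churn + 1  [with Reach=-2, Churn=-4]  = -13
Without intervention: Churn = |Reach - Signups|  [with Reach=-2, Signups=6]  = 8; LTV = 3Reach + 2Churn + 1  [with Reach=-2, Churn=8]  = 11.
Change = -13 − 11 = -24.

-24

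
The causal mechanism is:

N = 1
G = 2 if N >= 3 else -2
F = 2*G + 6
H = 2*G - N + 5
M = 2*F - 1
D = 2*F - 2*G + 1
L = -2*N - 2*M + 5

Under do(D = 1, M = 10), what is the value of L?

Setting D = 1, M = 10 by intervention discards those variables' equations.
L = -2*N - 2*M + 5  [with N=1, M=10]  = -17

-17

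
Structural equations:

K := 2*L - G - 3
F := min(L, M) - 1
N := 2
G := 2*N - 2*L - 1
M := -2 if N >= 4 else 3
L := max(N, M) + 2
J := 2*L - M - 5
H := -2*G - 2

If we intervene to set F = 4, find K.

The intervention breaks the incoming arrows to F: F := min(L, M) - 1 no longer applies, and F = 4.
K is not downstream of the intervention, so its value is determined by the original equations.
M = -2 if N >= 4 else 3  [with N=2]  = 3
L = max(N, M) + 2  [with N=2, M=3]  = 5
G = 2*N - 2*L - 1  [with N=2, L=5]  = -7
K = 2*L - G - 3  [with L=5, G=-7]  = 14

14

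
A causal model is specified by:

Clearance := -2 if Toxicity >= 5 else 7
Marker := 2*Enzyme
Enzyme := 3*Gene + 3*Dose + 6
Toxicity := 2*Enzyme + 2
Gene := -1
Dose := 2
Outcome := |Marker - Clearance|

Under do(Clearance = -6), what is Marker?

18

do(Clearance=-6) replaces the equation Clearance := -2 if Toxicity >= 5 else 7 with the constant Clearance = -6.
No directed path runs from Clearance to Marker, so Marker keeps its natural value.
Enzyme = 3*Gene + 3*Dose + 6  [with Gene=-1, Dose=2]  = 9
Marker = 2*Enzyme  [with Enzyme=9]  = 18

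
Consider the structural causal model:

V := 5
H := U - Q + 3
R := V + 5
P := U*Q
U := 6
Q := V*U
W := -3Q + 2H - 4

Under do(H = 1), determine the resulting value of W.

The intervention breaks the incoming arrows to H: H := U - Q + 3 no longer applies, and H = 1.
Q = V*U  [with V=5, U=6]  = 30
W = -3Q + 2H - 4  [with Q=30, H=1]  = -92

-92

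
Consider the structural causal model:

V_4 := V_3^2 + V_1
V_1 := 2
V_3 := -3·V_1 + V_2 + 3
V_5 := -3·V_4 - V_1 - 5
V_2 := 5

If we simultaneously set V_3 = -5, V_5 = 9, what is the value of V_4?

27

The joint intervention fixes V_3 = -5, V_5 = 9, removing each variable's own equation.
V_4 = V_3^2 + V_1  [with V_3=-5, V_1=2]  = 27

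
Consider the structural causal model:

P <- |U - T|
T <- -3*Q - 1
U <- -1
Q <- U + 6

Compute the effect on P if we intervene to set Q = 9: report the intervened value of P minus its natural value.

Under do(Q=9), the mechanism Q <- U + 6 is discarded; Q is fixed at 9.
T = -3*Q - 1  [with Q=9]  = -28
P = |U - T|  [with U=-1, T=-28]  = 27
Without intervention: Q = U + 6  [with U=-1]  = 5; T = -3*Q - 1  [with Q=5]  = -16; P = |U - T|  [with U=-1, T=-16]  = 15.
Change = 27 − 15 = 12.

12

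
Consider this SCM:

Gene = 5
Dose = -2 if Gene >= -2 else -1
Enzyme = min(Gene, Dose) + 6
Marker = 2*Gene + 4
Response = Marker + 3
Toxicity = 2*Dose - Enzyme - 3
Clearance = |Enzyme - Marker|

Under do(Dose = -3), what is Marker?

14

Under do(Dose=-3), the mechanism Dose = -2 if Gene >= -2 else -1 is discarded; Dose is fixed at -3.
Since Marker is not a descendant of the intervened variable, it is unaffected.
Marker = 2*Gene + 4  [with Gene=5]  = 14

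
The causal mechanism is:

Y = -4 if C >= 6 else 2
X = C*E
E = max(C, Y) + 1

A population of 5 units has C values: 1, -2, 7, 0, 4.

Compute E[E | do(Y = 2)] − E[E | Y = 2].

0.9

Every unit gets Y=2 under the intervention. E values become 3, 3, 8, 3, 5; E[E|do(Y=2)] = 4.4.
E[E|Y=2] averages over only the 4 units with Y=2 (C = 1, -2, 0, 4): E = 3, 3, 3, 5, mean 3.5.
Difference = 4.4 − 3.5 = 0.9.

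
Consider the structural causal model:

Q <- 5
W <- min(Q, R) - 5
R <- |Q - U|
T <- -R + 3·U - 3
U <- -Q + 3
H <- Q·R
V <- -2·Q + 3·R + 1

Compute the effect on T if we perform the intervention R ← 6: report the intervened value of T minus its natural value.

1

The intervention breaks the incoming arrows to R: R <- |Q - U| no longer applies, and R = 6.
U = -Q + 3  [with Q=5]  = -2
T = -R + 3·U - 3  [with R=6, U=-2]  = -15
Without intervention: U = -Q + 3  [with Q=5]  = -2; R = |Q - U|  [with Q=5, U=-2]  = 7; T = -R + 3·U - 3  [with R=7, U=-2]  = -16.
Change = -15 − (-16) = 1.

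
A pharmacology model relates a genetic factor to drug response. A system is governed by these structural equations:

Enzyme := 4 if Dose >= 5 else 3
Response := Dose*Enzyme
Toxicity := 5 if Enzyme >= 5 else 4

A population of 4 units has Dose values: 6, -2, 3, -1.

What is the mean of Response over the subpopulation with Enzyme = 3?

0

Conditioning on Enzyme=3 selects the 3 unit(s) with Dose ∈ {-2, 3, -1}. Their Response values: -6, 9, -3. Mean = 0.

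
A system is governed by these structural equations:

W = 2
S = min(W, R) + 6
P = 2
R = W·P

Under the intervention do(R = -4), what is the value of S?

The intervention breaks the incoming arrows to R: R = W·P no longer applies, and R = -4.
S = min(W, R) + 6  [with W=2, R=-4]  = 2

2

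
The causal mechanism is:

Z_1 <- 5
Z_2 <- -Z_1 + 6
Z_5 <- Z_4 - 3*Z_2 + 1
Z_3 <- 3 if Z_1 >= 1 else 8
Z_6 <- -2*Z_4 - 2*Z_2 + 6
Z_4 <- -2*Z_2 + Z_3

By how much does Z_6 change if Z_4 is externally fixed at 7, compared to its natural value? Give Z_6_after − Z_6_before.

Under do(Z_4=7), the mechanism Z_4 <- -2*Z_2 + Z_3 is discarded; Z_4 is fixed at 7.
Z_2 = -Z_1 + 6  [with Z_1=5]  = 1
Z_6 = -2*Z_4 - 2*Z_2 + 6  [with Z_4=7, Z_2=1]  = -10
Without intervention: Z_2 = -Z_1 + 6  [with Z_1=5]  = 1; Z_3 = 3 if Z_1 >= 1 else 8  [with Z_1=5]  = 3; Z_4 = -2*Z_2 + Z_3  [with Z_2=1, Z_3=3]  = 1; Z_6 = -2*Z_4 - 2*Z_2 + 6  [with Z_4=1, Z_2=1]  = 2.
Change = -10 − 2 = -12.

-12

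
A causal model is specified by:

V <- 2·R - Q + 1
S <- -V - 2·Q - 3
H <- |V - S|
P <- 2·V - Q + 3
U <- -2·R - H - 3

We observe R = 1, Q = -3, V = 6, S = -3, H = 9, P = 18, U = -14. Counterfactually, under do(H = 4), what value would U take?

-9

Under do(H=4), the mechanism H <- |V - S| is discarded; H is fixed at 4.
U = -2·R - H - 3  [with R=1, H=4]  = -9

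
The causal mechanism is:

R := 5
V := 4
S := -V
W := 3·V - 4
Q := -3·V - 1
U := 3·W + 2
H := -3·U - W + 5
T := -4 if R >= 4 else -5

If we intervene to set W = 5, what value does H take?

-51

The intervention breaks the incoming arrows to W: W := 3·V - 4 no longer applies, and W = 5.
U = 3·W + 2  [with W=5]  = 17
H = -3·U - W + 5  [with U=17, W=5]  = -51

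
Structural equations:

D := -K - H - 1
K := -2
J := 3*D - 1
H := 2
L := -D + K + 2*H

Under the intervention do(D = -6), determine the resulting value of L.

8

The intervention breaks the incoming arrows to D: D := -K - H - 1 no longer applies, and D = -6.
L = -D + K + 2*H  [with D=-6, K=-2, H=2]  = 8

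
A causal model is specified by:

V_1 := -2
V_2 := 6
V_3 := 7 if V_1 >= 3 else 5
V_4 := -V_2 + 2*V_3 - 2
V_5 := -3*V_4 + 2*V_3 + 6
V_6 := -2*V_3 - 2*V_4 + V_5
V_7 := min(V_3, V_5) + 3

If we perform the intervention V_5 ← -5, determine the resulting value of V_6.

-19

The intervention breaks the incoming arrows to V_5: V_5 := -3*V_4 + 2*V_3 + 6 no longer applies, and V_5 = -5.
V_3 = 7 if V_1 >= 3 else 5  [with V_1=-2]  = 5
V_4 = -V_2 + 2*V_3 - 2  [with V_2=6, V_3=5]  = 2
V_6 = -2*V_3 - 2*V_4 + V_5  [with V_3=5, V_4=2, V_5=-5]  = -19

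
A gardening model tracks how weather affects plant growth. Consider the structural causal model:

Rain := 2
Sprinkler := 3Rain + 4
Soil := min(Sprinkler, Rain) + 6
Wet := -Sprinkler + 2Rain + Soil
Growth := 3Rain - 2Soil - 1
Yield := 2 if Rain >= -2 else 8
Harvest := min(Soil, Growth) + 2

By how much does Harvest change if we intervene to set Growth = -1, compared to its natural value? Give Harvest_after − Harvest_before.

Under do(Growth=-1), the mechanism Growth := 3Rain - 2Soil - 1 is discarded; Growth is fixed at -1.
Sprinkler = 3Rain + 4  [with Rain=2]  = 10
Soil = min(Sprinkler, Rain) + 6  [with Sprinkler=10, Rain=2]  = 8
Harvest = min(Soil, Growth) + 2  [with Soil=8, Growth=-1]  = 1
Without intervention: Sprinkler = 3Rain + 4  [with Rain=2]  = 10; Soil = min(Sprinkler, Rain) + 6  [with Sprinkler=10, Rain=2]  = 8; Growth = 3Rain - 2Soil - 1  [with Rain=2, Soil=8]  = -11; Harvest = min(Soil, Growth) + 2  [with Soil=8, Growth=-11]  = -9.
Change = 1 − (-9) = 10.

10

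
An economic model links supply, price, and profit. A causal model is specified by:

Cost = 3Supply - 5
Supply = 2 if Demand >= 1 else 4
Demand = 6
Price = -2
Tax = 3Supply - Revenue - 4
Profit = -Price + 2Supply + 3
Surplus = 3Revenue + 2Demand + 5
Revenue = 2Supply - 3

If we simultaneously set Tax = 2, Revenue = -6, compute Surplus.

-1

Under do(Tax = 2, Revenue = -6), each intervened variable's structural equation is replaced by its fixed value.
Surplus = 3Revenue + 2Demand + 5  [with Revenue=-6, Demand=6]  = -1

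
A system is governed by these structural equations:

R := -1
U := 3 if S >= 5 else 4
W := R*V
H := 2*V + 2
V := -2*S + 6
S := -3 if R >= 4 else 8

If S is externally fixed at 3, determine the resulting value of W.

0

Under do(S=3), the mechanism S := -3 if R >= 4 else 8 is discarded; S is fixed at 3.
V = -2*S + 6  [with S=3]  = 0
W = R*V  [with R=-1, V=0]  = 0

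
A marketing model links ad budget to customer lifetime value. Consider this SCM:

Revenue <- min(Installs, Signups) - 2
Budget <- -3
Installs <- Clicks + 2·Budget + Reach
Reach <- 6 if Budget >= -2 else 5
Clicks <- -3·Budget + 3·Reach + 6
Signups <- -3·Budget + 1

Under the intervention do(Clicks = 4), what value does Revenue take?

1

The intervention breaks the incoming arrows to Clicks: Clicks <- -3·Budget + 3·Reach + 6 no longer applies, and Clicks = 4.
Reach = 6 if Budget >= -2 else 5  [with Budget=-3]  = 5
Installs = Clicks + 2·Budget + Reach  [with Clicks=4, Budget=-3, Reach=5]  = 3
Signups = -3·Budget + 1  [with Budget=-3]  = 10
Revenue = min(Installs, Signups) - 2  [with Installs=3, Signups=10]  = 1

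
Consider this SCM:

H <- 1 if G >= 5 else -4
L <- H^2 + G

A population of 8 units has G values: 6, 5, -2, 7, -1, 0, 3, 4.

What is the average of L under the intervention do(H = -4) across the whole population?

18.75

The intervention sets H=-4 in all 8 units regardless of G. Recomputing L per unit gives 22, 21, 14, 23, 15, 16, 19, 20; average 18.75.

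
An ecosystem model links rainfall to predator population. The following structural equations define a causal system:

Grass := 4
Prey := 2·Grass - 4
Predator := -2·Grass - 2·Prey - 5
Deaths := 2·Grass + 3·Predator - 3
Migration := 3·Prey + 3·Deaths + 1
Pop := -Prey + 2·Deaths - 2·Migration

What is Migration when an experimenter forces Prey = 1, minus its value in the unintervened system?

do(Prey=1) replaces the equation Prey := 2·Grass - 4 with the constant Prey = 1.
Predator = -2·Grass - 2·Prey - 5  [with Grass=4, Prey=1]  = -15
Deaths = 2·Grass + 3·Predator - 3  [with Grass=4, Predator=-15]  = -40
Migration = 3·Prey + 3·Deaths + 1  [with Prey=1, Deaths=-40]  = -116
Without intervention: Prey = 2·Grass - 4  [with Grass=4]  = 4; Predator = -2·Grass - 2·Prey - 5  [with Grass=4, Prey=4]  = -21; Deaths = 2·Grass + 3·Predator - 3  [with Grass=4, Predator=-21]  = -58; Migration = 3·Prey + 3·Deaths + 1  [with Prey=4, Deaths=-58]  = -161.
Change = -116 − (-161) = 45.

45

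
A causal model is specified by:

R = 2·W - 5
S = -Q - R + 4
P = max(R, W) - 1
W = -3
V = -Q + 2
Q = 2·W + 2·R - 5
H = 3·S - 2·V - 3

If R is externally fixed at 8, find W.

-3

Under do(R=8), the mechanism R = 2·W - 5 is discarded; R is fixed at 8.
W is not downstream of the intervention, so its value is determined by the original equations.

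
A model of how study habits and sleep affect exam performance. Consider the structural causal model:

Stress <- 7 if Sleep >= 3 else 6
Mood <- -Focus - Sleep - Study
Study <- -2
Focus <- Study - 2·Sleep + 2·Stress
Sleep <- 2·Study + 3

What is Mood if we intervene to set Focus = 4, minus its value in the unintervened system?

Intervening sets Focus = 4 and removes its equation (Focus <- Study - 2·Sleep + 2·Stress).
Sleep = 2·Study + 3  [with Study=-2]  = -1
Mood = -Focus - Sleep - Study  [with Focus=4, Sleep=-1, Study=-2]  = -1
Without intervention: Sleep = 2·Study + 3  [with Study=-2]  = -1; Stress = 7 if Sleep >= 3 else 6  [with Sleep=-1]  = 6; Focus = Study - 2·Sleep + 2·Stress  [with Study=-2, Sleep=-1, Stress=6]  = 12; Mood = -Focus - Sleep - Study  [with Focus=12, Sleep=-1, Study=-2]  = -9.
Change = -1 − (-9) = 8.

8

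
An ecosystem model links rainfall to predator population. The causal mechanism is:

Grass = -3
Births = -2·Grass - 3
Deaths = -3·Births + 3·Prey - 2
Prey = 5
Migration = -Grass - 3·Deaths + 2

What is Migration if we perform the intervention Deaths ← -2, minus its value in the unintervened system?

Intervening sets Deaths = -2 and removes its equation (Deaths = -3·Births + 3·Prey - 2).
Migration = -Grass - 3·Deaths + 2  [with Grass=-3, Deaths=-2]  = 11
Without intervention: Births = -2·Grass - 3  [with Grass=-3]  = 3; Deaths = -3·Births + 3·Prey - 2  [with Births=3, Prey=5]  = 4; Migration = -Grass - 3·Deaths + 2  [with Grass=-3, Deaths=4]  = -7.
Change = 11 − (-7) = 18.

18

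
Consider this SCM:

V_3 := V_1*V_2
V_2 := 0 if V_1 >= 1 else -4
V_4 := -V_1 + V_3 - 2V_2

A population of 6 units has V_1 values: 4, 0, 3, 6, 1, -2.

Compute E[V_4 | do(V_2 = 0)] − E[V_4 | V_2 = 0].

1.5

do(V_2=0) breaks V_2's dependence on V_1. With V_2=0 fixed, V_4 across the units is -4, 0, -3, -6, -1, 2, mean -2.
E[V_4|V_2=0] averages over only the 4 units with V_2=0 (V_1 = 4, 3, 6, 1): V_4 = -4, -3, -6, -1, mean -3.5.
Difference = -2 − (-3.5) = 1.5.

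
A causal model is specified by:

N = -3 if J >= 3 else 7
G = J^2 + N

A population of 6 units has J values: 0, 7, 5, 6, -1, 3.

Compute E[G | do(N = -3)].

17

Every unit gets N=-3 under the intervention. G values become -3, 46, 22, 33, -2, 6; E[G|do(N=-3)] = 17.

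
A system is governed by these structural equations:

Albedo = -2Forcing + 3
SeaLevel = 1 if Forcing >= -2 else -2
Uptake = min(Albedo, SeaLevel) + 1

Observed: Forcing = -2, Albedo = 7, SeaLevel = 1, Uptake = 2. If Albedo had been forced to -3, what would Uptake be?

-2

Under do(Albedo=-3), the mechanism Albedo = -2Forcing + 3 is discarded; Albedo is fixed at -3.
SeaLevel = 1 if Forcing >= -2 else -2  [with Forcing=-2]  = 1
Uptake = min(Albedo, SeaLevel) + 1  [with Albedo=-3, SeaLevel=1]  = -2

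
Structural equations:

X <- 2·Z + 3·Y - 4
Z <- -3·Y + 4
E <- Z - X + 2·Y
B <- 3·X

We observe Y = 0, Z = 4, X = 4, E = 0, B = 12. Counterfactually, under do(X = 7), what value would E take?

The intervention breaks the incoming arrows to X: X <- 2·Z + 3·Y - 4 no longer applies, and X = 7.
Z = -3·Y + 4  [with Y=0]  = 4
E = Z - X + 2·Y  [with Z=4, X=7, Y=0]  = -3

-3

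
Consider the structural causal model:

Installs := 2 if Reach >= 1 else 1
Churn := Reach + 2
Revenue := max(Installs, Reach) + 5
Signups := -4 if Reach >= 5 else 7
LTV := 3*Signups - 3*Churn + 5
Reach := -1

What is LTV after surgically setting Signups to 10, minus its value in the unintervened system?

The intervention breaks the incoming arrows to Signups: Signups := -4 if Reach >= 5 else 7 no longer applies, and Signups = 10.
Churn = Reach + 2  [with Reach=-1]  = 1
LTV = 3*Signups - 3*Churn + 5  [with Signups=10, Churn=1]  = 32
Without intervention: Signups = -4 if Reach >= 5 else 7  [with Reach=-1]  = 7; Churn = Reach + 2  [with Reach=-1]  = 1; LTV = 3*Signups - 3*Churn + 5  [with Signups=7, Churn=1]  = 23.
Change = 32 − 23 = 9.

9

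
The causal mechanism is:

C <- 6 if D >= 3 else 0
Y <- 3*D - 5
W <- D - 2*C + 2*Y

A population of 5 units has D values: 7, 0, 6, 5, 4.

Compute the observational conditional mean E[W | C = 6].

16.5

Conditioning on C=6 selects the 4 unit(s) with D ∈ {7, 6, 5, 4}. Their W values: 27, 20, 13, 6. Mean = 16.5.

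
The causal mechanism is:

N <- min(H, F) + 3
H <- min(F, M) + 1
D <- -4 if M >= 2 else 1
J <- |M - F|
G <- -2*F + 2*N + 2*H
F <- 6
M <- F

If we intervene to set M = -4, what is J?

Under do(M=-4), the mechanism M <- F is discarded; M is fixed at -4.
J = |M - F|  [with M=-4, F=6]  = 10

10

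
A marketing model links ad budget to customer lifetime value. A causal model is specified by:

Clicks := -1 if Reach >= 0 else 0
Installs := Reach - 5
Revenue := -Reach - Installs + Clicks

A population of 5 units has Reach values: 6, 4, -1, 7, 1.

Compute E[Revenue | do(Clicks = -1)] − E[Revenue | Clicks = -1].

Every unit gets Clicks=-1 under the intervention. Revenue values become -8, -4, 6, -10, 2; E[Revenue|do(Clicks=-1)] = -2.8.
Observing Clicks=-1 restricts to units where Clicks's equation naturally yields -1: Reach ∈ {6, 4, 7, 1}. In that subpopulation Revenue = -8, -4, -10, 2, mean -5.
Difference = -2.8 − (-5) = 2.2.

2.2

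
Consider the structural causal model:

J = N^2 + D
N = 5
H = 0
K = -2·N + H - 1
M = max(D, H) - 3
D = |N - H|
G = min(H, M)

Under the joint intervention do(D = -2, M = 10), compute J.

Setting D = -2, M = 10 by intervention discards those variables' equations.
J = N^2 + D  [with N=5, D=-2]  = 23

23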